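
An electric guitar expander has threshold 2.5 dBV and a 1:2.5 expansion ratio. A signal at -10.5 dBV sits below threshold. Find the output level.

Undershoot = 2.5 − (-10.5) = 13 dB.
At 1:2.5, that expands to 32.5 dB under threshold.
Output = 2.5 − 32.5 = -30 dBV.

-30 dBV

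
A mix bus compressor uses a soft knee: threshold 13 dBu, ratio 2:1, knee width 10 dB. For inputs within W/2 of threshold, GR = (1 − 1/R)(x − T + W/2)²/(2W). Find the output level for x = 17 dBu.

x − T + W/2 = 17 − 13 + 5 = 9.
GR = (1 − 1/2) × 9² / 20 = 0.5 × 81 / 20 = 2.025 dB.
Output = 17 − 2.025 = 14.975 dBu.

14.975 dBu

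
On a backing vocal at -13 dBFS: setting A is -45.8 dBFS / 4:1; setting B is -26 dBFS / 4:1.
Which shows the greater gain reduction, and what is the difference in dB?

A: GR = 32.8 − 32.8/4 = 24.6 dB.
B: GR = 13 − 13/4 = 9.75 dB.
Difference: 14.85 dB in favour of A.

A, by 14.85 dB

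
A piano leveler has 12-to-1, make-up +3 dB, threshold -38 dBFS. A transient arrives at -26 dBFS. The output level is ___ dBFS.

-26 dBFS sits 12 dB over threshold.
12:1 compression reduces that to 12/12 = 1 dB over.
So the level is -38 + 1 = -37 dBFS; make-up adds 3 dB, giving -34 dBFS.

-34 dBFS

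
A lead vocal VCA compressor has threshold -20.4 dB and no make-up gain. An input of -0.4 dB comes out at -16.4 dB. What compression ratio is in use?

5:1

Input overshoot = -0.4 − (-20.4) = 20 dB; output overshoot = -16.4 − (-20.4) = 4 dB.
Ratio = 20 / 4 = 5.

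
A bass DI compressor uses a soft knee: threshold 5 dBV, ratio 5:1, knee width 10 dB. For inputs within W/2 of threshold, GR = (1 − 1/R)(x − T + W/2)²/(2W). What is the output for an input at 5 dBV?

4 dBV

x − T + W/2 = 5 − 5 + 5 = 5.
GR = (1 − 1/5) × 5² / 20 = 0.8 × 25 / 20 = 1 dB.
Output = 5 − 1 = 4 dBV.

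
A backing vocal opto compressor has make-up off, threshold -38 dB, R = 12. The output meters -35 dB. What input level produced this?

The compressed level sits -35 − (-38) = 3 dB over threshold.
Input overshoot = R × output overshoot = 36 dB → input = -38 + 36 = -2 dB.

-2 dB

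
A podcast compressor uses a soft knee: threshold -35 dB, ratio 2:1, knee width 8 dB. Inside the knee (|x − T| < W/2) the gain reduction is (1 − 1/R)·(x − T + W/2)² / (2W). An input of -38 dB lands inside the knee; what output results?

-38.03125 dB

x − T + W/2 = -38 − (-35) + 4 = 1.
GR = (1 − 1/2) × 1² / 16 = 0.5 × 1 / 16 = 0.03125 dB.
Output = -38 − 0.03125 = -38.03125 dB.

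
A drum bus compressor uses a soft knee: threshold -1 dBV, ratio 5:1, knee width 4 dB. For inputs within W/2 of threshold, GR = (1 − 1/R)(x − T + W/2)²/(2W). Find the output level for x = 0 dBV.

-0.9 dBV

x − T + W/2 = 0 − (-1) + 2 = 3.
GR = (1 − 1/5) × 3² / 8 = 0.8 × 9 / 8 = 0.9 dB.
Output = 0 − 0.9 = -0.9 dBV.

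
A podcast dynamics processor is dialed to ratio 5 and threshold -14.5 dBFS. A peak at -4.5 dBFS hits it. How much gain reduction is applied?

8 dB

Overshoot = -4.5 − (-14.5) = 10 dB.
At 5:1, output sits 10/5 = 2 dB above threshold.
Gain reduction = 10 − 2 = 8 dB.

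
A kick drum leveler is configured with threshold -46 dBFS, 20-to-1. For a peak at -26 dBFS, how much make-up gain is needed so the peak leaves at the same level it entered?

19 dB

The peak compresses to -46 + 20/20 = -45 dBFS.
To reach -26 dBFS requires -26 − (-45) = 19 dB of make-up.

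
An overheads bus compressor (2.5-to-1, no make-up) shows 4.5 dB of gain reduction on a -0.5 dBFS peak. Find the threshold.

Let T be the threshold. Output overshoot = (input overshoot)/R, so -5 − T = (-0.5 − T)/2.5.
2.5·(-5 − T) = -0.5 − T → 1.5·T = -12.5 − (-0.5) = -12.
T = -12/1.5 = -8 dBFS.

-8 dBFS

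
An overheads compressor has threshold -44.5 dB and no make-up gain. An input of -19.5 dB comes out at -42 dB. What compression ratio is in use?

Input overshoot = -19.5 − (-44.5) = 25 dB; output overshoot = -42 − (-44.5) = 2.5 dB.
Ratio = 25 / 2.5 = 10.

10:1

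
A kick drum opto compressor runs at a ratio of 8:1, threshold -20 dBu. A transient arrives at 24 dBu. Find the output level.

-14.5 dBu

The input is 44 dB above the -20 dBu threshold.
8:1 compression reduces that to 44/8 = 5.5 dB over.
That puts the output at -14.5 dBu.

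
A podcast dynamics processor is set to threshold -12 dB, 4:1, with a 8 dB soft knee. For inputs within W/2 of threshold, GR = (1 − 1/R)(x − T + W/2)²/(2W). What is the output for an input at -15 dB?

-15.046875 dB

x − T + W/2 = -15 − (-12) + 4 = 1.
GR = (1 − 1/4) × 1² / 16 = 0.75 × 1 / 16 = 0.046875 dB.
Output = -15 − 0.046875 = -15.046875 dB.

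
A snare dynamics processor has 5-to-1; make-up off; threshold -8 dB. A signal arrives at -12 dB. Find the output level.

-12 dB

-12 dB is 4 dB below the -8 dB threshold, so no gain reduction is applied.
Output = input = -12 dB.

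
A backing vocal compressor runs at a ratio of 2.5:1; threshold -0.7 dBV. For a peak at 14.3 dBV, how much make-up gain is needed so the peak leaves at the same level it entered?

9 dB

Overshoot 15 dB → 15/2.5 = 6 dB after compression, so the compressed level is -0.7 + 6 = 5.3 dBV.
Make-up = target − compressed = 14.3 − 5.3 = 9 dB.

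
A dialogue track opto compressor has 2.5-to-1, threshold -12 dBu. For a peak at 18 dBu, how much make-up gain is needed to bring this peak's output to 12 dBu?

12 dB

Overshoot 30 dB → 30/2.5 = 12 dB after compression, so the compressed level is -12 + 12 = 0 dBu.
Make-up = target − compressed = 12 − 0 = 12 dB.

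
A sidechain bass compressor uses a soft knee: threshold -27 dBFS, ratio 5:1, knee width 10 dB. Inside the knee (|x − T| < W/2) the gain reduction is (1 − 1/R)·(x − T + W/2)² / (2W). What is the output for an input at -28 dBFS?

-28.64 dBFS

x − T + W/2 = -28 − (-27) + 5 = 4.
GR = (1 − 1/5) × 4² / 20 = 0.8 × 16 / 20 = 0.64 dB.
Output = -28 − 0.64 = -28.64 dBFS.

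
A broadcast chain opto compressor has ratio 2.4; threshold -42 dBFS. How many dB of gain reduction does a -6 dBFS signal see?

21 dB

The signal is 36 dB above threshold.
At 2.4:1, output sits 36/2.4 = 15 dB above threshold.
So the signal is attenuated by 36 − 15 = 21 dB.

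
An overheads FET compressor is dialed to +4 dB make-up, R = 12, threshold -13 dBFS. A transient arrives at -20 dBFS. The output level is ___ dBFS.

-20 dBFS is 7 dB below the -13 dBFS threshold, so no gain reduction is applied.
Make-up gain adds 4 dB: -20 + 4 = -16 dBFS.

-16 dBFS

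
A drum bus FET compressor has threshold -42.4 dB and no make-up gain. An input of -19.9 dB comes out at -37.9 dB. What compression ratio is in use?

Input overshoot = -19.9 − (-42.4) = 22.5 dB; output overshoot = -37.9 − (-42.4) = 4.5 dB.
Ratio = 22.5 / 4.5 = 5.

5:1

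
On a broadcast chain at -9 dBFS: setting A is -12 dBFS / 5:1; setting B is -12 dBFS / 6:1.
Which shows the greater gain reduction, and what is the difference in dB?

A: 3 dB over, compressed to 0.6 dB over, so 2.4 dB of GR.
B: 3 dB over, compressed to 0.5 dB over, so 2.5 dB of GR.
B applies 0.1 dB more gain reduction.

B, by 0.1 dB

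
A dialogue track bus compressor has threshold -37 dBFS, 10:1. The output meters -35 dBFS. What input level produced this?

The compressed level sits -35 − (-37) = 2 dB over threshold.
Undo the ratio: input overshoot = 2 × 10 = 20 dB, giving input = -17 dBFS.

-17 dBFS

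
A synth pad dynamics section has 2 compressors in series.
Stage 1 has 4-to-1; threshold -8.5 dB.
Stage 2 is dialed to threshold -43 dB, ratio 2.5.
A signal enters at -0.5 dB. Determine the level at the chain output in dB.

-28.4 dB

Stage 1: 8 dB above -8.5 dB, reduced 4:1 to 2 dB above → -6.5 dB.
Stage 2: 36.5 dB above -43 dB, reduced 2.5:1 to 14.6 dB above → -28.4 dB.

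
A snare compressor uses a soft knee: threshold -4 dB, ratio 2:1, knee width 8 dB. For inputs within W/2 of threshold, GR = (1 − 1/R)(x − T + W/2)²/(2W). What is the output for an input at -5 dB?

x − T + W/2 = -5 − (-4) + 4 = 3.
GR = (1 − 1/2) × 3² / 16 = 0.5 × 9 / 16 = 0.28125 dB.
Output = -5 − 0.28125 = -5.28125 dB.

-5.28125 dB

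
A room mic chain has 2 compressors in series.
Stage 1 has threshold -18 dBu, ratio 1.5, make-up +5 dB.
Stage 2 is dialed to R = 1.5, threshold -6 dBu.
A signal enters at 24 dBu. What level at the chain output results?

Stage 1: overshoot 42 dB → 42/1.5 = 28 dB → 10 dBu; +5 dB make-up → 15 dBu.
Stage 2: overshoot 21 dB → 21/1.5 = 14 dB → 8 dBu.

8 dBu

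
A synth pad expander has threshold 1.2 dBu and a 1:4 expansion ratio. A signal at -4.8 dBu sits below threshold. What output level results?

Below threshold, a 1:4 expander applies gain = (4−1)×(T − x) of attenuation.
(4−1) × 6 = 18 dB, so output = -4.8 − 18 = -22.8 dBu.

-22.8 dBu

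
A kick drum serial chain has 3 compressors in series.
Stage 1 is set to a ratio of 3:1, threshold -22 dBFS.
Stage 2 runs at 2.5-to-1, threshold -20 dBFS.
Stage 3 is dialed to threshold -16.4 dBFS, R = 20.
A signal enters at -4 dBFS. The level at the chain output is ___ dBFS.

Stage 1: overshoot 18 dB → 18/3 = 6 dB → -16 dBFS.
Stage 2: overshoot 4 dB → 4/2.5 = 1.6 dB → -18.4 dBFS.
Stage 3: -18.4 dBFS is at or below the -16.4 dBFS threshold — no compression; output -18.4 dBFS.

-18.4 dBFS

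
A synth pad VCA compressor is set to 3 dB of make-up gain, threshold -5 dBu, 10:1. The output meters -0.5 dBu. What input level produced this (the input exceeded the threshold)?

10 dBu

Stripping the +3 dB make-up gives -3.5 dBu at the gain stage.
Post-compression overshoot = -3.5 − (-5) = 1.5 dB.
Before 10:1 compression the overshoot was 1.5 × 10 = 15 dB, so input = -5 + 15 = 10 dBu.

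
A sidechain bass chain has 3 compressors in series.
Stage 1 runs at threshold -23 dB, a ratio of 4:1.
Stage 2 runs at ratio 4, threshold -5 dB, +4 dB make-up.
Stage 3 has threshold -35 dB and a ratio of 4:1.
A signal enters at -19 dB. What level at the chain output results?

-30.75 dB

Stage 1: overshoot 4 dB → 4/4 = 1 dB → -22 dB.
Stage 2: below threshold (-22 ≤ -5); passes unchanged; make-up brings it to -18 dB.
Stage 3: 17 dB above -35 dB, reduced 4:1 to 4.25 dB above → -30.75 dB.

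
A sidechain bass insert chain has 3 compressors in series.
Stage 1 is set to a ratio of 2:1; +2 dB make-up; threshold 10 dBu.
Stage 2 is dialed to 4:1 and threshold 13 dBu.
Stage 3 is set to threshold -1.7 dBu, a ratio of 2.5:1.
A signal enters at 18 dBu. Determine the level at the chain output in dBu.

4.48 dBu

Stage 1: 18 dBu is 8 dB over 10 dBu; at 2:1 that becomes 4 dB over, giving 14 dBu; +2 dB make-up → 16 dBu.
Stage 2: 16 dBu is 3 dB over 13 dBu; at 4:1 that becomes 0.75 dB over, giving 13.75 dBu.
Stage 3: 13.75 dBu is 15.45 dB over -1.7 dBu; at 2.5:1 that becomes 6.18 dB over, giving 4.48 dBu.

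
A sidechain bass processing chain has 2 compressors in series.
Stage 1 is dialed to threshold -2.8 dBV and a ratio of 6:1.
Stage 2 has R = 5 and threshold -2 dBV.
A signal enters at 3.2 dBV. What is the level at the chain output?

Stage 1: 3.2 dBV is 6 dB over -2.8 dBV; at 6:1 that becomes 1 dB over, giving -1.8 dBV.
Stage 2: 0.2 dB above -2 dBV, reduced 5:1 to 0.04 dB above → -1.96 dBV.

-1.96 dBV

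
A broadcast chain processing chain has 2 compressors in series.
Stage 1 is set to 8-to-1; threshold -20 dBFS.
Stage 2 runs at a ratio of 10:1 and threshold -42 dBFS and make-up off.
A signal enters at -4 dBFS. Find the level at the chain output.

Stage 1: 16 dB above -20 dBFS, reduced 8:1 to 2 dB above → -18 dBFS.
Stage 2: -18 dBFS is 24 dB over -42 dBFS; at 10:1 that becomes 2.4 dB over, giving -39.6 dBFS.

-39.6 dBFS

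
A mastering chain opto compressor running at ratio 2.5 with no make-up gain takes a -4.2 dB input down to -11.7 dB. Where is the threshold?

-16.7 dB

Input is 12.5 dB above T (since output overshoot × R = input overshoot: (-11.7 − T)·2.5 = -4.2 − T gives T = -16.7 dB).
Check: -16.7 + (-4.2 − (-16.7))/2.5 = -16.7 + 5 = -11.7 dB. ✓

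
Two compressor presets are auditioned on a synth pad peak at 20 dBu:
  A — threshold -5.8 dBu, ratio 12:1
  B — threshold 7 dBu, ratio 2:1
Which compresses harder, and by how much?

A, by 17.15 dB

A: GR = 25.8 − 25.8/12 = 23.65 dB.
B: GR = 13 − 13/2 = 6.5 dB.
A applies 17.15 dB more gain reduction.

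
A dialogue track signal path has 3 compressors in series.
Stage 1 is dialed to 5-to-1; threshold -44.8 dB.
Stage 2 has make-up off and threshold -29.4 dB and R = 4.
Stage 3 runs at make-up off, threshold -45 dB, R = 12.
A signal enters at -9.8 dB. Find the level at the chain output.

Stage 1: overshoot 35 dB → 35/5 = 7 dB → -37.8 dB.
Stage 2: -37.8 dB ≤ -29.4 dB, so stage 2 doesn't engage; output -37.8 dB.
Stage 3: 7.2 dB above -45 dB, reduced 12:1 to 0.6 dB above → -44.4 dB.

-44.4 dB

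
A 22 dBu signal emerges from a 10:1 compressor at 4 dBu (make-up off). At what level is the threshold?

2 dBu

Let T be the threshold. Output overshoot = (input overshoot)/R, so 4 − T = (22 − T)/10.
10·(4 − T) = 22 − T → 9·T = 40 − 22 = 18.
T = 18/9 = 2 dBu.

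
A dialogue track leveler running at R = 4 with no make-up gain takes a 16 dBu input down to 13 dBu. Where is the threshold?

12 dBu

Gain reduction = 16 − 13 = 3 dB; output overshoot = GR / (R − 1) = 3 / 3 = 1 dB.
Threshold = output − output overshoot = 13 − 1 = 12 dBu.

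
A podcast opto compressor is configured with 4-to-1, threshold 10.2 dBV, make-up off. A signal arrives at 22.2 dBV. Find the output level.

13.2 dBV

Overshoot: 22.2 − 10.2 = 12 dB.
At 4:1 the overshoot is divided by 4, leaving 3 dB above threshold.
Output = 10.2 + 3 = 13.2 dBV.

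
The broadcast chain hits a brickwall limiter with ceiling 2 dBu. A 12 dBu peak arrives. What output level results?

The limiter clamps the peak to its 2 dBu ceiling.

2 dBu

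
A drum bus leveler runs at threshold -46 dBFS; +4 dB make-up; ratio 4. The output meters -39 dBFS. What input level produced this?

Before make-up, the level was -39 − 4 = -43 dBFS.
Post-compression overshoot = -43 − (-46) = 3 dB.
Input overshoot = R × output overshoot = 12 dB → input = -46 + 12 = -34 dBFS.

-34 dBFS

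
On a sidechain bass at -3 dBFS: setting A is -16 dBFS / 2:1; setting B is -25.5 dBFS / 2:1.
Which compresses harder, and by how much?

A: 13 dB over, compressed to 6.5 dB over, so 6.5 dB of GR.
B: 22.5 dB over, compressed to 11.25 dB over, so 11.25 dB of GR.
B reduces 4.75 dB more.

B, by 4.75 dB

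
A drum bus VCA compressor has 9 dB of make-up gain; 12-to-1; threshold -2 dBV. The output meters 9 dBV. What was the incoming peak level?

Remove make-up: 9 − 9 = 0 dBV.
The compressed level sits 0 − (-2) = 2 dB over threshold.
Input overshoot = R × output overshoot = 24 dB → input = -2 + 24 = 22 dBV.

22 dBV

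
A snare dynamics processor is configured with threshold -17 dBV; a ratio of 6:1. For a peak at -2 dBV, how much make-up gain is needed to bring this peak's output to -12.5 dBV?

2 dB

Overshoot 15 dB → 15/6 = 2.5 dB after compression, so the compressed level is -17 + 2.5 = -14.5 dBV.
Make-up = target − compressed = -12.5 − (-14.5) = 2 dB.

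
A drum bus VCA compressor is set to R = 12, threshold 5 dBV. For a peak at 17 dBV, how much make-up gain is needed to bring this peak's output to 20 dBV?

14 dB

Without make-up, output = threshold + overshoot/12 = 5 + 1 = 6 dBV.
Gap to target: 14 dB.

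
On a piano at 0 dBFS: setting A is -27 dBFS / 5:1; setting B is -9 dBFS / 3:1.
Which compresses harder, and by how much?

A: GR = 27 − 27/5 = 21.6 dB.
B: GR = 9 − 9/3 = 6 dB.
A reduces 15.6 dB more.

A, by 15.6 dB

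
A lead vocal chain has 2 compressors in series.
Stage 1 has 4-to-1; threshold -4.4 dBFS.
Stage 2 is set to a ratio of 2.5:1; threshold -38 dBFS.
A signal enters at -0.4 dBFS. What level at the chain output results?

-24.16 dBFS

Stage 1: overshoot 4 dB → 4/4 = 1 dB → -3.4 dBFS.
Stage 2: -3.4 dBFS is 34.6 dB over -38 dBFS; at 2.5:1 that becomes 13.84 dB over, giving -24.16 dBFS.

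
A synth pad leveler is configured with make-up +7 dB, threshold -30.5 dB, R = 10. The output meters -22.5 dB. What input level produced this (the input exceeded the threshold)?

-20.5 dB

Remove make-up: -22.5 − 7 = -29.5 dB.
Post-compression overshoot = -29.5 − (-30.5) = 1 dB.
Before 10:1 compression the overshoot was 1 × 10 = 10 dB, so input = -30.5 + 10 = -20.5 dB.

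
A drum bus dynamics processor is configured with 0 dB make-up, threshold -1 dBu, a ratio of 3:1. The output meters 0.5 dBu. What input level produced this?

3.5 dBu

Post-compression overshoot = 0.5 − (-1) = 1.5 dB.
Input overshoot = R × output overshoot = 4.5 dB → input = -1 + 4.5 = 3.5 dBu.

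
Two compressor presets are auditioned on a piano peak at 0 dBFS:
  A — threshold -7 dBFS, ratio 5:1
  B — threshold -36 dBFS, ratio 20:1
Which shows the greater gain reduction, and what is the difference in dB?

B, by 28.6 dB

A: overshoot 7 dB → output overshoot 1.4 dB → GR 5.6 dB.
B: overshoot 36 dB → output overshoot 1.8 dB → GR 34.2 dB.
Difference: 28.6 dB in favour of B.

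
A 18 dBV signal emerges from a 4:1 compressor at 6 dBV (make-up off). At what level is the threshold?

2 dBV

Gain reduction = 18 − 6 = 12 dB; output overshoot = GR / (R − 1) = 12 / 3 = 4 dB.
Threshold = output − output overshoot = 6 − 4 = 2 dBV.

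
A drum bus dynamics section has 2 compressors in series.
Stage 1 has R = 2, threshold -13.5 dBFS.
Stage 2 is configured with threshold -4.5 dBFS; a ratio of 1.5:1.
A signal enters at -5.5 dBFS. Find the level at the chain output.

Stage 1: overshoot 8 dB → 8/2 = 4 dB → -9.5 dBFS.
Stage 2: below threshold (-9.5 ≤ -4.5); passes unchanged; output -9.5 dBFS.

-9.5 dBFS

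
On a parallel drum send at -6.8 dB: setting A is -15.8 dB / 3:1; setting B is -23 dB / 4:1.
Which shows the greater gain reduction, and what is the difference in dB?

B, by 6.15 dB

A: overshoot 9 dB → output overshoot 3 dB → GR 6 dB.
B: overshoot 16.2 dB → output overshoot 4.05 dB → GR 12.15 dB.
Difference: 6.15 dB in favour of B.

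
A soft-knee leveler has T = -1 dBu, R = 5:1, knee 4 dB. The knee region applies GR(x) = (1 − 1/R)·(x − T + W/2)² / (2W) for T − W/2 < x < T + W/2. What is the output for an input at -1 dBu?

x − T + W/2 = -1 − (-1) + 2 = 2.
GR = (1 − 1/5) × 2² / 8 = 0.8 × 4 / 8 = 0.4 dB.
Output = -1 − 0.4 = -1.4 dBu.

-1.4 dBu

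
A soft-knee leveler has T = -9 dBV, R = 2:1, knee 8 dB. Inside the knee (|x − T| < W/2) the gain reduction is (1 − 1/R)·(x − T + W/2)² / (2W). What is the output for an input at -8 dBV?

-8.78125 dBV

x − T + W/2 = -8 − (-9) + 4 = 5.
GR = (1 − 1/2) × 5² / 16 = 0.5 × 25 / 16 = 0.78125 dB.
Output = -8 − 0.78125 = -8.78125 dBV.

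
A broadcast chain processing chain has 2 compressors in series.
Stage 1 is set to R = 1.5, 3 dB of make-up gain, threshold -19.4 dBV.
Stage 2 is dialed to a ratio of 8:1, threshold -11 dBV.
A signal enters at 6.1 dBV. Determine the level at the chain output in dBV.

Stage 1: 6.1 dBV is 25.5 dB over -19.4 dBV; at 1.5:1 that becomes 17 dB over, giving -2.4 dBV; +3 dB make-up → 0.6 dBV.
Stage 2: 11.6 dB above -11 dBV, reduced 8:1 to 1.45 dB above → -9.55 dBV.

-9.55 dBV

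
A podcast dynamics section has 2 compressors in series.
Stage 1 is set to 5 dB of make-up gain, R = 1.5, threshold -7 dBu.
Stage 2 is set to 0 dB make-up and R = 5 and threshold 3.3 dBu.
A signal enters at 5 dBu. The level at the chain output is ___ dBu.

Stage 1: 12 dB above -7 dBu, reduced 1.5:1 to 8 dB above → 1 dBu; +5 dB make-up → 6 dBu.
Stage 2: 2.7 dB above 3.3 dBu, reduced 5:1 to 0.54 dB above → 3.84 dBu.

3.84 dBu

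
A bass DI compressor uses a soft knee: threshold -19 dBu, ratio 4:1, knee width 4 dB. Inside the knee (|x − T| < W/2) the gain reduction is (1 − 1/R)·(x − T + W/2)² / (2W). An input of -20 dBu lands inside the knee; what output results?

-20.09375 dBu

x − T + W/2 = -20 − (-19) + 2 = 1.
GR = (1 − 1/4) × 1² / 8 = 0.75 × 1 / 8 = 0.09375 dB.
Output = -20 − 0.09375 = -20.09375 dBu.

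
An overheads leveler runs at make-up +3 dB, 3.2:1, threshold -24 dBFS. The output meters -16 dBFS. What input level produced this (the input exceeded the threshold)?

-8 dBFS

Remove make-up: -16 − 3 = -19 dBFS.
That's 5 dB above the -24 dBFS threshold.
Undo the ratio: input overshoot = 5 × 3.2 = 16 dB, giving input = -8 dBFS.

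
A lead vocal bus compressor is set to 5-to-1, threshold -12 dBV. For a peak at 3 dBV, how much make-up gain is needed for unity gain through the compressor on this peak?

Without make-up, output = threshold + overshoot/5 = -12 + 3 = -9 dBV.
Gap to target: 12 dB.

12 dB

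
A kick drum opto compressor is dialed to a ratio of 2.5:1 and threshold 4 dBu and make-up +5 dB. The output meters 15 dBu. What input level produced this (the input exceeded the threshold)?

Stripping the +5 dB make-up gives 10 dBu at the gain stage.
That's 6 dB above the 4 dBu threshold.
Undo the ratio: input overshoot = 6 × 2.5 = 15 dB, giving input = 19 dBu.

19 dBu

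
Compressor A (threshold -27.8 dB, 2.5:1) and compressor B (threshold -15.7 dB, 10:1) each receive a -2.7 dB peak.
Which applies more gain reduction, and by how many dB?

A, by 3.36 dB

A: overshoot 25.1 dB → output overshoot 10.04 dB → GR 15.06 dB.
B: overshoot 13 dB → output overshoot 1.3 dB → GR 11.7 dB.
A applies 3.36 dB more gain reduction.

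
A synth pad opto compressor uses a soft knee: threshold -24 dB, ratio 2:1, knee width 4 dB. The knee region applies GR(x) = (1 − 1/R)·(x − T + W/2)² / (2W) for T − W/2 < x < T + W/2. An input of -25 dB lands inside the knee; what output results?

x − T + W/2 = -25 − (-24) + 2 = 1.
GR = (1 − 1/2) × 1² / 8 = 0.5 × 1 / 8 = 0.0625 dB.
Output = -25 − 0.0625 = -25.0625 dB.

-25.0625 dB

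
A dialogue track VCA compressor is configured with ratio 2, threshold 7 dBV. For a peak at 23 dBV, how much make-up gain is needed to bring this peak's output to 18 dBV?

Overshoot 16 dB → 16/2 = 8 dB after compression, so the compressed level is 7 + 8 = 15 dBV.
Make-up = target − compressed = 18 − 15 = 3 dB.

3 dB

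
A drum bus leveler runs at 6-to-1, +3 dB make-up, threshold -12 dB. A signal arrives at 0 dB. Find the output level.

The input is 12 dB above the -12 dB threshold.
At 6:1 the overshoot is divided by 6, leaving 2 dB above threshold.
Output = -12 + 2 = -10 dB; make-up adds 3 dB, giving -7 dB.

-7 dB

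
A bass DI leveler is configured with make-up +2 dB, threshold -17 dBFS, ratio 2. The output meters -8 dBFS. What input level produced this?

-3 dBFS

Remove make-up: -8 − 2 = -10 dBFS.
The compressed level sits -10 − (-17) = 7 dB over threshold.
Before 2:1 compression the overshoot was 7 × 2 = 14 dB, so input = -17 + 14 = -3 dBFS.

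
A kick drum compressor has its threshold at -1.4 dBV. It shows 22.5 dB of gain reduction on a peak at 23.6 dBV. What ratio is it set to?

10:1

Input overshoot = 23.6 − (-1.4) = 25 dB.
Output overshoot = 25 − 22.5 = 2.5 dB.
Ratio = input overshoot / output overshoot = 25 / 2.5 = 10.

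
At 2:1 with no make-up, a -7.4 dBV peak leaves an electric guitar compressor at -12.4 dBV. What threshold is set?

Let T be the threshold. Output overshoot = (input overshoot)/R, so -12.4 − T = (-7.4 − T)/2.
2·(-12.4 − T) = -7.4 − T → 1·T = -24.8 − (-7.4) = -17.4.
T = -17.4/1 = -17.4 dBV.

-17.4 dBV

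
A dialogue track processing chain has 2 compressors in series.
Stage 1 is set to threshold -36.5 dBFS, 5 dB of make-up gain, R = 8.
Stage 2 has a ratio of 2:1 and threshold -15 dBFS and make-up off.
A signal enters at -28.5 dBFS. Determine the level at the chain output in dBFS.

Stage 1: -28.5 dBFS is 8 dB over -36.5 dBFS; at 8:1 that becomes 1 dB over, giving -35.5 dBFS; +5 dB make-up → -30.5 dBFS.
Stage 2: -30.5 dBFS is at or below the -15 dBFS threshold — no compression; output -30.5 dBFS.

-30.5 dBFS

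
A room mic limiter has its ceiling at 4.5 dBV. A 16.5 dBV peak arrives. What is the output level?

4.5 dBV

A brickwall limiter is an ∞:1 compressor: any input above the ceiling is clamped to 4.5 dBV.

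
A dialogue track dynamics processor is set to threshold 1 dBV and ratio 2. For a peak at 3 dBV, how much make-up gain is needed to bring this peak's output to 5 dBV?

Overshoot 2 dB → 2/2 = 1 dB after compression, so the compressed level is 1 + 1 = 2 dBV.
Make-up = target − compressed = 5 − 2 = 3 dB.

3 dB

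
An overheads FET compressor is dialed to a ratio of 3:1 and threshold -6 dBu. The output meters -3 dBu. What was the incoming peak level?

Post-compression overshoot = -3 − (-6) = 3 dB.
Before 3:1 compression the overshoot was 3 × 3 = 9 dB, so input = -6 + 9 = 3 dBu.

3 dBu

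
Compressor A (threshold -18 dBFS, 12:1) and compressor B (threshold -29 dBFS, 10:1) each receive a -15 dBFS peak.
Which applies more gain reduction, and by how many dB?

B, by 9.85 dB

A: 3 dB over, compressed to 0.25 dB over, so 2.75 dB of GR.
B: 14 dB over, compressed to 1.4 dB over, so 12.6 dB of GR.
Difference: 9.85 dB in favour of B.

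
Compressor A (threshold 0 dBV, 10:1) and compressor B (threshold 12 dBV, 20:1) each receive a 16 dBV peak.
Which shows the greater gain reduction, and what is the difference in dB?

A, by 10.6 dB

A: overshoot 16 dB → output overshoot 1.6 dB → GR 14.4 dB.
B: overshoot 4 dB → output overshoot 0.2 dB → GR 3.8 dB.
A reduces 10.6 dB more.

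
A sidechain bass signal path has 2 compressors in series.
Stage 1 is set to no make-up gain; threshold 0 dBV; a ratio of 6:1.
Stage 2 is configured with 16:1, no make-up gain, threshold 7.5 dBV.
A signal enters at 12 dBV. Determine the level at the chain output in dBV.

Stage 1: 12 dBV is 12 dB over 0 dBV; at 6:1 that becomes 2 dB over, giving 2 dBV.
Stage 2: below threshold (2 ≤ 7.5); passes unchanged; output 2 dBV.

2 dBV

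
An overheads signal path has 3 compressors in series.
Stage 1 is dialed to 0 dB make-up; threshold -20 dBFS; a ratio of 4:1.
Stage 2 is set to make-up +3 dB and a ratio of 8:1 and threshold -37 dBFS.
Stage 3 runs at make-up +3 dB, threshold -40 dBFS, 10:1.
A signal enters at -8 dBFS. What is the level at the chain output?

Stage 1: -8 dBFS is 12 dB over -20 dBFS; at 4:1 that becomes 3 dB over, giving -17 dBFS.
Stage 2: -17 dBFS is 20 dB over -37 dBFS; at 8:1 that becomes 2.5 dB over, giving -34.5 dBFS; +3 dB make-up → -31.5 dBFS.
Stage 3: -31.5 dBFS is 8.5 dB over -40 dBFS; at 10:1 that becomes 0.85 dB over, giving -39.15 dBFS; +3 dB make-up → -36.15 dBFS.

-36.15 dBFS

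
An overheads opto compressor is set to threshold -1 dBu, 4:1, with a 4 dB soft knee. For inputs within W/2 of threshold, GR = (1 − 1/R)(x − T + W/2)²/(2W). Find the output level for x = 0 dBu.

x − T + W/2 = 0 − (-1) + 2 = 3.
GR = (1 − 1/4) × 3² / 8 = 0.75 × 9 / 8 = 0.84375 dB.
Output = 0 − 0.84375 = -0.84375 dBu.

-0.84375 dBu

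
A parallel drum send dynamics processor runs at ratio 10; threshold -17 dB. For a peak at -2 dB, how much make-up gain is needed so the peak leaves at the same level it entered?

Overshoot 15 dB → 15/10 = 1.5 dB after compression, so the compressed level is -17 + 1.5 = -15.5 dB.
Make-up = target − compressed = -2 − (-15.5) = 13.5 dB.

13.5 dB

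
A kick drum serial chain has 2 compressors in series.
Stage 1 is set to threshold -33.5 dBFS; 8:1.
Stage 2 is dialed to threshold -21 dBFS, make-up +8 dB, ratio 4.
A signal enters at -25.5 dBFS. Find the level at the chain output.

-24.5 dBFS

Stage 1: -25.5 dBFS is 8 dB over -33.5 dBFS; at 8:1 that becomes 1 dB over, giving -32.5 dBFS.
Stage 2: below threshold (-32.5 ≤ -21); passes unchanged; make-up brings it to -24.5 dBFS.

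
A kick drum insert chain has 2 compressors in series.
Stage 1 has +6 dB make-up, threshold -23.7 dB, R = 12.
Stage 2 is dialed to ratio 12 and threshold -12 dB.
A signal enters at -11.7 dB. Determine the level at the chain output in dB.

Stage 1: -11.7 dB is 12 dB over -23.7 dB; at 12:1 that becomes 1 dB over, giving -22.7 dB; +6 dB make-up → -16.7 dB.
Stage 2: -16.7 dB is at or below the -12 dB threshold — no compression; output -16.7 dB.

-16.7 dB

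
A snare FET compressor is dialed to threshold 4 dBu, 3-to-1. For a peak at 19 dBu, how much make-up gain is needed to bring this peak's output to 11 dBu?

Without make-up, output = threshold + overshoot/3 = 4 + 5 = 9 dBu.
Gap to target: 2 dB.

2 dB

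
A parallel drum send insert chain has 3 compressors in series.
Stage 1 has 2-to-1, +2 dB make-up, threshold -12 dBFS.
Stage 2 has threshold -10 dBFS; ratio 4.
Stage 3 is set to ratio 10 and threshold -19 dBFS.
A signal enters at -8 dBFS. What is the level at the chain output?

-18.05 dBFS

Stage 1: -8 dBFS is 4 dB over -12 dBFS; at 2:1 that becomes 2 dB over, giving -10 dBFS; +2 dB make-up → -8 dBFS.
Stage 2: 2 dB above -10 dBFS, reduced 4:1 to 0.5 dB above → -9.5 dBFS.
Stage 3: overshoot 9.5 dB → 9.5/10 = 0.95 dB → -18.05 dBFS.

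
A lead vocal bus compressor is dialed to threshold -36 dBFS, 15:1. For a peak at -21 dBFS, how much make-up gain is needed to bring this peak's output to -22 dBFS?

Overshoot 15 dB → 15/15 = 1 dB after compression, so the compressed level is -36 + 1 = -35 dBFS.
Make-up = target − compressed = -22 − (-35) = 13 dB.

13 dB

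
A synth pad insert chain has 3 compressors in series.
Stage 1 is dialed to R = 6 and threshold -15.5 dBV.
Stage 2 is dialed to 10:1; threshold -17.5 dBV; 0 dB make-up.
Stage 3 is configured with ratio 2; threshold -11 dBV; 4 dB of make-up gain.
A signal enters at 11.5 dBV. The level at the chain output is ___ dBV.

Stage 1: 11.5 dBV is 27 dB over -15.5 dBV; at 6:1 that becomes 4.5 dB over, giving -11 dBV.
Stage 2: overshoot 6.5 dB → 6.5/10 = 0.65 dB → -16.85 dBV.
Stage 3: -16.85 dBV ≤ -11 dBV, so stage 3 doesn't engage; make-up brings it to -12.85 dBV.

-12.85 dBV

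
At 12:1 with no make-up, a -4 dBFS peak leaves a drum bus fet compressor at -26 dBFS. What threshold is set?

Input is 24 dB above T (since output overshoot × R = input overshoot: (-26 − T)·12 = -4 − T gives T = -28 dBFS).
Check: -28 + (-4 − (-28))/12 = -28 + 2 = -26 dBFS. ✓

-28 dBFS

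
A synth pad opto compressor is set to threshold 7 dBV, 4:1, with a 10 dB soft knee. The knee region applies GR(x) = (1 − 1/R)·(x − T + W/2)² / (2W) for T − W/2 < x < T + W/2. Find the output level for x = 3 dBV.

2.9625 dBV

x − T + W/2 = 3 − 7 + 5 = 1.
GR = (1 − 1/4) × 1² / 20 = 0.75 × 1 / 20 = 0.0375 dB.
Output = 3 − 0.0375 = 2.9625 dBV.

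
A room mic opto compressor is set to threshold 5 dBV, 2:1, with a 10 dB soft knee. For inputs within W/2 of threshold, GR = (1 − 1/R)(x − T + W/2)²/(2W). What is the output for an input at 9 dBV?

6.975 dBV

x − T + W/2 = 9 − 5 + 5 = 9.
GR = (1 − 1/2) × 9² / 20 = 0.5 × 81 / 20 = 2.025 dB.
Output = 9 − 2.025 = 6.975 dBV.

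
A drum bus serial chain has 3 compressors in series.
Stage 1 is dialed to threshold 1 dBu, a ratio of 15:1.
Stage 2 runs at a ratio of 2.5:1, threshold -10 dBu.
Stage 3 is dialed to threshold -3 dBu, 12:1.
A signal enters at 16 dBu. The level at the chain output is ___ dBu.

Stage 1: 16 dBu is 15 dB over 1 dBu; at 15:1 that becomes 1 dB over, giving 2 dBu.
Stage 2: 2 dBu is 12 dB over -10 dBu; at 2.5:1 that becomes 4.8 dB over, giving -5.2 dBu.
Stage 3: below threshold (-5.2 ≤ -3); passes unchanged; output -5.2 dBu.

-5.2 dBu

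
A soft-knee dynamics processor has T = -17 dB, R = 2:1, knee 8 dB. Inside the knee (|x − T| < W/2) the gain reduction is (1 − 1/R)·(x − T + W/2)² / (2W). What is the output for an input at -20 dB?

x − T + W/2 = -20 − (-17) + 4 = 1.
GR = (1 − 1/2) × 1² / 16 = 0.5 × 1 / 16 = 0.03125 dB.
Output = -20 − 0.03125 = -20.03125 dB.

-20.03125 dB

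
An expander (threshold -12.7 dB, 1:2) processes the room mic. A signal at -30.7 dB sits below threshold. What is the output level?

-48.7 dB

The input is 18 dB below the -12.7 dB threshold.
A 1:2 expander multiplies undershoot by 2: 18 × 2 = 36 dB below threshold.
Output = -12.7 − 36 = -48.7 dB.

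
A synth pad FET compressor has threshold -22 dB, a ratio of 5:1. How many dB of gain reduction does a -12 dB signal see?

8 dB

Overshoot = -12 − (-22) = 10 dB.
After 5:1 compression the overshoot becomes 10/5 = 2 dB.
GR = overshoot in − overshoot out = 10 − 2 = 8 dB.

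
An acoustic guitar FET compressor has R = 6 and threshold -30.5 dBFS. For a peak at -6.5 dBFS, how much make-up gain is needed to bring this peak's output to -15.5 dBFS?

Overshoot 24 dB → 24/6 = 4 dB after compression, so the compressed level is -30.5 + 4 = -26.5 dBFS.
Make-up = target − compressed = -15.5 − (-26.5) = 11 dB.

11 dB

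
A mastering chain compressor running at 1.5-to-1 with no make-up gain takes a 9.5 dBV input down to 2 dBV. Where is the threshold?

Gain reduction = 9.5 − 2 = 7.5 dB; output overshoot = GR / (R − 1) = 7.5 / 0.5 = 15 dB.
Threshold = output − output overshoot = 2 − 15 = -13 dBV.

-13 dBV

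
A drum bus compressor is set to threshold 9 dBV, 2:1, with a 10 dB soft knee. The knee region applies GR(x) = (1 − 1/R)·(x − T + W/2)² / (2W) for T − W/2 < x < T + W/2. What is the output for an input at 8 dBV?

7.6 dBV

x − T + W/2 = 8 − 9 + 5 = 4.
GR = (1 − 1/2) × 4² / 20 = 0.5 × 16 / 20 = 0.4 dB.
Output = 8 − 0.4 = 7.6 dBV.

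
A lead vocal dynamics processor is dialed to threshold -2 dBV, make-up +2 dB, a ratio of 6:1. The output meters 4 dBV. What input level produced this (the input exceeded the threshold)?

Remove make-up: 4 − 2 = 2 dBV.
That's 4 dB above the -2 dBV threshold.
Input overshoot = R × output overshoot = 24 dB → input = -2 + 24 = 22 dBV.

22 dBV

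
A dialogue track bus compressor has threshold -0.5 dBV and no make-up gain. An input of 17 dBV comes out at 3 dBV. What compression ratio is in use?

5:1

Input overshoot = 17 − (-0.5) = 17.5 dB; output overshoot = 3 − (-0.5) = 3.5 dB.
Ratio = 17.5 / 3.5 = 5.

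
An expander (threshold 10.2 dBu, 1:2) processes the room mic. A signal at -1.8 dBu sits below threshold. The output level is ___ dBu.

-13.8 dBu

The input is 12 dB below the 10.2 dBu threshold.
A 1:2 expander multiplies undershoot by 2: 12 × 2 = 24 dB below threshold.
Output = 10.2 − 24 = -13.8 dBu.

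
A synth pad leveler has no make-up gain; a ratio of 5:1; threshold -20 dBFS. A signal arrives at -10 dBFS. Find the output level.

The input is 10 dB above the -20 dBFS threshold.
5:1 compression reduces that to 10/5 = 2 dB over.
That puts the output at -18 dBFS.

-18 dBFS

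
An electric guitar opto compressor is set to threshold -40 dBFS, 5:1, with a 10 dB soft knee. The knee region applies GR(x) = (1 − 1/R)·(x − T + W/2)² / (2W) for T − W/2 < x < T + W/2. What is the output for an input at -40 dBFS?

-41 dBFS

x − T + W/2 = -40 − (-40) + 5 = 5.
GR = (1 − 1/5) × 5² / 20 = 0.8 × 25 / 20 = 1 dB.
Output = -40 − 1 = -41 dBFS.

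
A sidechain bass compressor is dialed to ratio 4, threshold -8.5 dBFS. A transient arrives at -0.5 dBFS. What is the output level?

-6.5 dBFS

-0.5 dBFS sits 8 dB over threshold.
4:1 compression reduces that to 8/4 = 2 dB over.
That puts the output at -6.5 dBFS.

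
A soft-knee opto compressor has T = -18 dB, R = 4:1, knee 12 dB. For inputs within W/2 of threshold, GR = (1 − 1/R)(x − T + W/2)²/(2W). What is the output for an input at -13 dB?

x − T + W/2 = -13 − (-18) + 6 = 11.
GR = (1 − 1/4) × 11² / 24 = 0.75 × 121 / 24 = 3.78125 dB.
Output = -13 − 3.78125 = -16.78125 dB.

-16.78125 dB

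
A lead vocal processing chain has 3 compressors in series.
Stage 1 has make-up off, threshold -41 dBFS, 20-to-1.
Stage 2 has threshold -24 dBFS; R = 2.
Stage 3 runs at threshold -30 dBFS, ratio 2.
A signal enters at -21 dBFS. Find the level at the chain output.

-40 dBFS

Stage 1: 20 dB above -41 dBFS, reduced 20:1 to 1 dB above → -40 dBFS.
Stage 2: -40 dBFS ≤ -24 dBFS, so stage 2 doesn't engage; output -40 dBFS.
Stage 3: -40 dBFS ≤ -30 dBFS, so stage 3 doesn't engage; output -40 dBFS.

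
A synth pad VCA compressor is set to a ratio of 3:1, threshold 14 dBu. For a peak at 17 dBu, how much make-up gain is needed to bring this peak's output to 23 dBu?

Without make-up, output = threshold + overshoot/3 = 14 + 1 = 15 dBu.
Gap to target: 8 dB.

8 dB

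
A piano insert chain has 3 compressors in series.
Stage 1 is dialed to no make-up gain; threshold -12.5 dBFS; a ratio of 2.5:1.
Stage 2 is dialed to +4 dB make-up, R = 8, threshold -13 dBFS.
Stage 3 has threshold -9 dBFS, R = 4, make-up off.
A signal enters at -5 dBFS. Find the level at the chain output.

Stage 1: -5 dBFS is 7.5 dB over -12.5 dBFS; at 2.5:1 that becomes 3 dB over, giving -9.5 dBFS.
Stage 2: overshoot 3.5 dB → 3.5/8 = 0.4375 dB → -12.5625 dBFS; +4 dB make-up → -8.5625 dBFS.
Stage 3: -8.5625 dBFS is 0.4375 dB over -9 dBFS; at 4:1 that becomes 0.109375 dB over, giving -8.890625 dBFS.

-8.890625 dBFS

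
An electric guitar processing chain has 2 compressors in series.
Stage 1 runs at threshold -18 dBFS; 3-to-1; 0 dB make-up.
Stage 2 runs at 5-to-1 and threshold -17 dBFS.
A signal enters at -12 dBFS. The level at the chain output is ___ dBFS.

Stage 1: -12 dBFS is 6 dB over -18 dBFS; at 3:1 that becomes 2 dB over, giving -16 dBFS.
Stage 2: overshoot 1 dB → 1/5 = 0.2 dB → -16.8 dBFS.

-16.8 dBFS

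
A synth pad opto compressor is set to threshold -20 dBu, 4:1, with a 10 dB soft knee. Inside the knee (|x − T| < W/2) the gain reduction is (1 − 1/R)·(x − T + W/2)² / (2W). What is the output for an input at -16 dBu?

-19.0375 dBu

x − T + W/2 = -16 − (-20) + 5 = 9.
GR = (1 − 1/4) × 9² / 20 = 0.75 × 81 / 20 = 3.0375 dB.
Output = -16 − 3.0375 = -19.0375 dBu.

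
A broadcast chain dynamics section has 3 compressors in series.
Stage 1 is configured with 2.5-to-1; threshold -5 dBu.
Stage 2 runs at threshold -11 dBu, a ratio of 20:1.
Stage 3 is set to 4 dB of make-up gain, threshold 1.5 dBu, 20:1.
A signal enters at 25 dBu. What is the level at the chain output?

-6.1 dBu

Stage 1: 30 dB above -5 dBu, reduced 2.5:1 to 12 dB above → 7 dBu.
Stage 2: 7 dBu is 18 dB over -11 dBu; at 20:1 that becomes 0.9 dB over, giving -10.1 dBu.
Stage 3: below threshold (-10.1 ≤ 1.5); passes unchanged; make-up brings it to -6.1 dBu.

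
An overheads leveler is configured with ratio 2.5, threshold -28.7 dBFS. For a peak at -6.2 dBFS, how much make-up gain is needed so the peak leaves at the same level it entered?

Without make-up, output = threshold + overshoot/2.5 = -28.7 + 9 = -19.7 dBFS.
Gap to target: 13.5 dB.

13.5 dB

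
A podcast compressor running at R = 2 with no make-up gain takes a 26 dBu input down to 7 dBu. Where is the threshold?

-12 dBu

Let T be the threshold. Output overshoot = (input overshoot)/R, so 7 − T = (26 − T)/2.
2·(7 − T) = 26 − T → 1·T = 14 − 26 = -12.
T = -12/1 = -12 dBu.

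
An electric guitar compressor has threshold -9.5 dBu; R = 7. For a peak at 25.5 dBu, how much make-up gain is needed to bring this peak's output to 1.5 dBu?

6 dB

Overshoot 35 dB → 35/7 = 5 dB after compression, so the compressed level is -9.5 + 5 = -4.5 dBu.
Make-up = target − compressed = 1.5 − (-4.5) = 6 dB.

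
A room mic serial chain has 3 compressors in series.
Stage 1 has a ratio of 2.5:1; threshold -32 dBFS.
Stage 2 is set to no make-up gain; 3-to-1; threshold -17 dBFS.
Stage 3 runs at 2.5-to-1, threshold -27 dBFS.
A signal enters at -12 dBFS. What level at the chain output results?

Stage 1: 20 dB above -32 dBFS, reduced 2.5:1 to 8 dB above → -24 dBFS.
Stage 2: below threshold (-24 ≤ -17); passes unchanged; output -24 dBFS.
Stage 3: -24 dBFS is 3 dB over -27 dBFS; at 2.5:1 that becomes 1.2 dB over, giving -25.8 dBFS.

-25.8 dBFS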